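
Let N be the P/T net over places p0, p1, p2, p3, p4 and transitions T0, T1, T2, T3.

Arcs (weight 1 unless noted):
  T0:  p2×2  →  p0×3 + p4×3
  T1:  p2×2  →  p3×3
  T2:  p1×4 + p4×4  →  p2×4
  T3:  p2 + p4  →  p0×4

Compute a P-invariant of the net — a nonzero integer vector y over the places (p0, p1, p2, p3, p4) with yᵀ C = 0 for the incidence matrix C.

y = (p0:1, p1:2, p2:3, p3:2, p4:1)

Incidence matrix C (rows=places, cols=transitions):
       T0   T1   T2   T3
   p0   3    0    0    4
   p1   0    0   -4    0
   p2  -2   -2    4   -1
   p3   0    3    0    0
   p4   3    0   -4   -1

Candidate y = [1, 2, 3, 2, 1]; check y·C column-wise:
  col T0: 1·3 + 2·0 + 3·-2 + 2·0 + 1·3 = 0
  col T1: 1·0 + 2·0 + 3·-2 + 2·3 + 1·0 = 0
  col T2: 1·0 + 2·-4 + 3·4 + 2·0 + 1·-4 = 0
  col T3: 1·4 + 2·0 + 3·-1 + 2·0 + 1·-1 = 0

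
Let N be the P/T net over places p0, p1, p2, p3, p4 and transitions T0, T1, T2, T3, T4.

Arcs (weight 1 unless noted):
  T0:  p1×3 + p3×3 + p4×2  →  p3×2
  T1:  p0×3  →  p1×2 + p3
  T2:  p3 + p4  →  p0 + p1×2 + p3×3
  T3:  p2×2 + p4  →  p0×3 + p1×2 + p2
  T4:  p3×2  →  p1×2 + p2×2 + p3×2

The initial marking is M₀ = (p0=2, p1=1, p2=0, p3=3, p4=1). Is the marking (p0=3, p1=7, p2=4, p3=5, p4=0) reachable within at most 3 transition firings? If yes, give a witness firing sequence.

step 1: fire T2:  (p0=2, p1=1, p2=0, p3=3, p4=1) → (p0=3, p1=3, p2=0, p3=5, p4=0)
step 2: fire T4:  (p0=3, p1=3, p2=0, p3=5, p4=0) → (p0=3, p1=5, p2=2, p3=5, p4=0)
step 3: fire T4:  (p0=3, p1=5, p2=2, p3=5, p4=0) → (p0=3, p1=7, p2=4, p3=5, p4=0)

YES — reachable via ⟨T2, T4, T4⟩ (3 firings)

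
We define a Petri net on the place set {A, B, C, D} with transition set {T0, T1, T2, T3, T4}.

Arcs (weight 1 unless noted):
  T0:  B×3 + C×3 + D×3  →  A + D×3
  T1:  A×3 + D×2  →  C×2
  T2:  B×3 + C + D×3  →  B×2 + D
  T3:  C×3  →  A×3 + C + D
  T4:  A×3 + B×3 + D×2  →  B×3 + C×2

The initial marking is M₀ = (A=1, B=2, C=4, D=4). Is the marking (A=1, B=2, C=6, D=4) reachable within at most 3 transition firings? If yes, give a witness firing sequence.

NO — not reachable within 3 firings

depth 0: 1 marking
depth 1: 2 markings reached so far
depth 2: 3 markings reached so far
depth 3: 4 markings reached so far
target is not among the 4 markings reachable within 3 steps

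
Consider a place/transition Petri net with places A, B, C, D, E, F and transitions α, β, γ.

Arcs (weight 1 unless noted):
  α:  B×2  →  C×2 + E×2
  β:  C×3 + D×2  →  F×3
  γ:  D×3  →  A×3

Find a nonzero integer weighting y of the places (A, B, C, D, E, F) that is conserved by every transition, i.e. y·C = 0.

Incidence matrix C (rows=places, cols=transitions):
        α    β    γ
    A   0    0    3
    B  -2    0    0
    C   2   -3    0
    D   0   -2   -3
    E   2    0    0
    F   0    3    0

Candidate y = [3, -2, -2, 3, 0, 0]; check y·C column-wise:
  col α: 3·0 + -2·-2 + -2·2 + 3·0 + 0·2 = 0
  col β: 3·0 + -2·0 + -2·-3 + 3·-2 + 0·3 = 0
  col γ: 3·3 + -2·0 + -2·0 + 3·-3 = 0

y = (A:3, B:-2, C:-2, D:3, E:0, F:0)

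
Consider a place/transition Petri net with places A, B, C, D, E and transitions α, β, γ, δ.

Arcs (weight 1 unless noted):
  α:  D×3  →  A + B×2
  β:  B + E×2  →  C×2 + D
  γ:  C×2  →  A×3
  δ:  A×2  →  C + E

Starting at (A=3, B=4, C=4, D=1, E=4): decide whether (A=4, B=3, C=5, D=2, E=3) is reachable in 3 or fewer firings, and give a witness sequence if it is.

step 1: fire β:  (A=3, B=4, C=4, D=1, E=4) → (A=3, B=3, C=6, D=2, E=2)
step 2: fire γ:  (A=3, B=3, C=6, D=2, E=2) → (A=6, B=3, C=4, D=2, E=2)
step 3: fire δ:  (A=6, B=3, C=4, D=2, E=2) → (A=4, B=3, C=5, D=2, E=3)

YES — reachable via ⟨β, γ, δ⟩ (3 firings)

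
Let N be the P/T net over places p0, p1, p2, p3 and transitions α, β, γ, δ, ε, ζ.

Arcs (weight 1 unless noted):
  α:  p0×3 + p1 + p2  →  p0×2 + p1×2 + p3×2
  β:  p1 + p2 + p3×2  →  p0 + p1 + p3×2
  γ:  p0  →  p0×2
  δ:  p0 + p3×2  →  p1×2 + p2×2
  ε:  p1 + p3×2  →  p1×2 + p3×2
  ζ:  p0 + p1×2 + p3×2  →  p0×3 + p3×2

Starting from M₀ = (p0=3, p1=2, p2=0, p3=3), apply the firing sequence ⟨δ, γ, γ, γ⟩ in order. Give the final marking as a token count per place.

(p0=5, p1=4, p2=2, p3=1)

step 1: fire δ:  (p0=3, p1=2, p2=0, p3=3) → (p0=2, p1=4, p2=2, p3=1)
step 2: fire γ:  (p0=2, p1=4, p2=2, p3=1) → (p0=3, p1=4, p2=2, p3=1)
step 3: fire γ:  (p0=3, p1=4, p2=2, p3=1) → (p0=4, p1=4, p2=2, p3=1)
step 4: fire γ:  (p0=4, p1=4, p2=2, p3=1) → (p0=5, p1=4, p2=2, p3=1)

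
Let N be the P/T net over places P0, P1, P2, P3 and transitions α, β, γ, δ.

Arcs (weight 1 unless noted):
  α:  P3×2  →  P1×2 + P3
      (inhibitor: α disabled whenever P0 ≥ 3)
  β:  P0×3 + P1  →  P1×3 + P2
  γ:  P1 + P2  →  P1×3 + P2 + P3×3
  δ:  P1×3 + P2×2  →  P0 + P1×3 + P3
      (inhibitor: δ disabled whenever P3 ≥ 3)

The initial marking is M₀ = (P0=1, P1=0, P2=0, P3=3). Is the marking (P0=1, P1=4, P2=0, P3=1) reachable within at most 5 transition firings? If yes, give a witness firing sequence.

step 1: fire α:  (P0=1, P1=0, P2=0, P3=3) → (P0=1, P1=2, P2=0, P3=2)
step 2: fire α:  (P0=1, P1=2, P2=0, P3=2) → (P0=1, P1=4, P2=0, P3=1)

YES — reachable via ⟨α, α⟩ (2 firings)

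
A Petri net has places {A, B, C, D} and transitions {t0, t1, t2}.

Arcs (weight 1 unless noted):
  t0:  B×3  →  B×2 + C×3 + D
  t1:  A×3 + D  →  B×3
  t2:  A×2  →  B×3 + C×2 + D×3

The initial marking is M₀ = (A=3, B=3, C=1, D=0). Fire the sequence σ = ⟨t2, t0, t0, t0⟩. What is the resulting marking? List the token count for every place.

step 1: fire t2:  (A=3, B=3, C=1, D=0) → (A=1, B=6, C=3, D=3)
step 2: fire t0:  (A=1, B=6, C=3, D=3) → (A=1, B=5, C=6, D=4)
step 3: fire t0:  (A=1, B=5, C=6, D=4) → (A=1, B=4, C=9, D=5)
step 4: fire t0:  (A=1, B=4, C=9, D=5) → (A=1, B=3, C=12, D=6)

(A=1, B=3, C=12, D=6)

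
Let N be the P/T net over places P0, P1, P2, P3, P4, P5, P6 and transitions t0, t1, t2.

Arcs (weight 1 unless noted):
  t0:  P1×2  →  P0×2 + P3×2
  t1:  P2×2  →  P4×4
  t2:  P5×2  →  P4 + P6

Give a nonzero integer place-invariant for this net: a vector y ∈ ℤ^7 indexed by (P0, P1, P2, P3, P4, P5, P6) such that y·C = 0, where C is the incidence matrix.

Incidence matrix C (rows=places, cols=transitions):
       t0   t1   t2
   P0   2    0    0
   P1  -2    0    0
   P2   0   -2    0
   P3   2    0    0
   P4   0    4    1
   P5   0    0   -2
   P6   0    0    1

Candidate y = [1, 1, 0, 0, 0, 0, 0]; check y·C column-wise:
  col t0: 1·2 + 1·-2 + 0·2 = 0
  col t1: 1·0 + 1·0 + 0·-2 + 0·4 = 0
  col t2: 1·0 + 1·0 + 0·1 + 0·-2 + 0·1 = 0

y = (P0:1, P1:1, P2:0, P3:0, P4:0, P5:0, P6:0)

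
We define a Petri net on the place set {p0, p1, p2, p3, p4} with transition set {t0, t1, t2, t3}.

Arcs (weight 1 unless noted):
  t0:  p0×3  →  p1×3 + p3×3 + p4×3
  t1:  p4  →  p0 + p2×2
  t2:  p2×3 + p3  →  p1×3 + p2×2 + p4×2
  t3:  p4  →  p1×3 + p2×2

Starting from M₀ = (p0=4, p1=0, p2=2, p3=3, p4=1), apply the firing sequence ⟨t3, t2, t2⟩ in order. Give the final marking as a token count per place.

step 1: fire t3:  (p0=4, p1=0, p2=2, p3=3, p4=1) → (p0=4, p1=3, p2=4, p3=3, p4=0)
step 2: fire t2:  (p0=4, p1=3, p2=4, p3=3, p4=0) → (p0=4, p1=6, p2=3, p3=2, p4=2)
step 3: fire t2:  (p0=4, p1=6, p2=3, p3=2, p4=2) → (p0=4, p1=9, p2=2, p3=1, p4=4)

(p0=4, p1=9, p2=2, p3=1, p4=4)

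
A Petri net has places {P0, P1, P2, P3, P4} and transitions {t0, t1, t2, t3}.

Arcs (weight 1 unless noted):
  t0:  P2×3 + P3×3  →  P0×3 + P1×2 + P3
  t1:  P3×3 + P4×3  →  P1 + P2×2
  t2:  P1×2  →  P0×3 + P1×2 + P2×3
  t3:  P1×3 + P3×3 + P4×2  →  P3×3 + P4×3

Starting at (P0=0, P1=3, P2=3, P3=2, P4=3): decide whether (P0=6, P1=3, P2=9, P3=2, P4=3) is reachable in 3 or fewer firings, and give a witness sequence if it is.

YES — reachable via ⟨t2, t2⟩ (2 firings)

step 1: fire t2:  (P0=0, P1=3, P2=3, P3=2, P4=3) → (P0=3, P1=3, P2=6, P3=2, P4=3)
step 2: fire t2:  (P0=3, P1=3, P2=6, P3=2, P4=3) → (P0=6, P1=3, P2=9, P3=2, P4=3)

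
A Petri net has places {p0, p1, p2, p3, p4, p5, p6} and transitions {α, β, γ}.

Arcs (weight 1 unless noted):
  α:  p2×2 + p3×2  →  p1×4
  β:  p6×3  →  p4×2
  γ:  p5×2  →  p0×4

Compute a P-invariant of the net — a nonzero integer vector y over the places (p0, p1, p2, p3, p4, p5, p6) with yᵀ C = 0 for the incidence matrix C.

y = (p0:0, p1:1, p2:2, p3:0, p4:0, p5:0, p6:0)

Incidence matrix C (rows=places, cols=transitions):
        α    β    γ
   p0   0    0    4
   p1   4    0    0
   p2  -2    0    0
   p3  -2    0    0
   p4   0    2    0
   p5   0    0   -2
   p6   0   -3    0

Candidate y = [0, 1, 2, 0, 0, 0, 0]; check y·C column-wise:
  col α: 1·4 + 2·-2 + 0·-2 = 0
  col β: 1·0 + 2·0 + 0·2 + 0·-3 = 0
  col γ: 0·4 + 1·0 + 2·0 + 0·-2 = 0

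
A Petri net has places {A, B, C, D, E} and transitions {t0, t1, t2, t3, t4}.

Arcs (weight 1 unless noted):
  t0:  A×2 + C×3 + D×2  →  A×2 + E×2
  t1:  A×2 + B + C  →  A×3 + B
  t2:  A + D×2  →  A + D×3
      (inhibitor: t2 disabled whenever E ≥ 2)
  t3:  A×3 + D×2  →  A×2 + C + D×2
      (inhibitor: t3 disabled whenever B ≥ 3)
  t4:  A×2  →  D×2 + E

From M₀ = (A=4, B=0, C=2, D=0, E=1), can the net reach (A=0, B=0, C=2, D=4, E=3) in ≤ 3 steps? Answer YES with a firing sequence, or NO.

YES — reachable via ⟨t4, t4⟩ (2 firings)

step 1: fire t4:  (A=4, B=0, C=2, D=0, E=1) → (A=2, B=0, C=2, D=2, E=2)
step 2: fire t4:  (A=2, B=0, C=2, D=2, E=2) → (A=0, B=0, C=2, D=4, E=3)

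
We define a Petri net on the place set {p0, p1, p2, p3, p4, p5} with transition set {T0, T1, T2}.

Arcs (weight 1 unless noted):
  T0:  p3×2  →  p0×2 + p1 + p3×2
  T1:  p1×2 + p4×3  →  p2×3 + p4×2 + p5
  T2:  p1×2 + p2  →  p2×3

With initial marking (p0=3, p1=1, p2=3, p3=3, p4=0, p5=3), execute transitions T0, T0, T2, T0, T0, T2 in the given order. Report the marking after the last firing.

(p0=11, p1=1, p2=7, p3=3, p4=0, p5=3)

step 1: fire T0:  (p0=3, p1=1, p2=3, p3=3, p4=0, p5=3) → (p0=5, p1=2, p2=3, p3=3, p4=0, p5=3)
step 2: fire T0:  (p0=5, p1=2, p2=3, p3=3, p4=0, p5=3) → (p0=7, p1=3, p2=3, p3=3, p4=0, p5=3)
step 3: fire T2:  (p0=7, p1=3, p2=3, p3=3, p4=0, p5=3) → (p0=7, p1=1, p2=5, p3=3, p4=0, p5=3)
step 4: fire T0:  (p0=7, p1=1, p2=5, p3=3, p4=0, p5=3) → (p0=9, p1=2, p2=5, p3=3, p4=0, p5=3)
step 5: fire T0:  (p0=9, p1=2, p2=5, p3=3, p4=0, p5=3) → (p0=11, p1=3, p2=5, p3=3, p4=0, p5=3)
step 6: fire T2:  (p0=11, p1=3, p2=5, p3=3, p4=0, p5=3) → (p0=11, p1=1, p2=7, p3=3, p4=0, p5=3)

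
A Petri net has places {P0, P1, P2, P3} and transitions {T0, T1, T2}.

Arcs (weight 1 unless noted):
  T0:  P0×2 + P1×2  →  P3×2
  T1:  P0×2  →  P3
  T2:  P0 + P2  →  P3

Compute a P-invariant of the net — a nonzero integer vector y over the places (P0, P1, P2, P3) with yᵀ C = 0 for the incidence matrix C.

Incidence matrix C (rows=places, cols=transitions):
       T0   T1   T2
   P0  -2   -2   -1
   P1  -2    0    0
   P2   0    0   -1
   P3   2    1    1

Candidate y = [1, 1, 1, 2]; check y·C column-wise:
  col T0: 1·-2 + 1·-2 + 1·0 + 2·2 = 0
  col T1: 1·-2 + 1·0 + 1·0 + 2·1 = 0
  col T2: 1·-1 + 1·0 + 1·-1 + 2·1 = 0

y = (P0:1, P1:1, P2:1, P3:2)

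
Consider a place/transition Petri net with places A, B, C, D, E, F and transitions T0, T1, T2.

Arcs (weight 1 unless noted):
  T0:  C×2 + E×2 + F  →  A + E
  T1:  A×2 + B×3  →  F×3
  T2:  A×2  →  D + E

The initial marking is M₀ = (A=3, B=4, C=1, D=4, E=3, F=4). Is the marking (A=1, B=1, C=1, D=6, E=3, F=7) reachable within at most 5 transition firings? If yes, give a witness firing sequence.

NO — not reachable within 5 firings

depth 0: 1 marking
depth 1: 3 markings reached so far
depth 2: 3 markings reached so far
(frontier empty at depth 2; search complete)
target is not among the 3 markings reachable within 5 steps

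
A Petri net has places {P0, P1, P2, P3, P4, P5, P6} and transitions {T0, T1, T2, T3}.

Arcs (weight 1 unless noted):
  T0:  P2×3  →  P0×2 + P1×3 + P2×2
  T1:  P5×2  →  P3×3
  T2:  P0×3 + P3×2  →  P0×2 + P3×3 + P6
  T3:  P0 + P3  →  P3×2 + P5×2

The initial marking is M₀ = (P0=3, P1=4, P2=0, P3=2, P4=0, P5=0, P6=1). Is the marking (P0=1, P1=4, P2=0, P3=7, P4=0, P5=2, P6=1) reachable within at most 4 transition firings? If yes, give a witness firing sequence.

YES — reachable via ⟨T3, T1, T3⟩ (3 firings)

step 1: fire T3:  (P0=3, P1=4, P2=0, P3=2, P4=0, P5=0, P6=1) → (P0=2, P1=4, P2=0, P3=3, P4=0, P5=2, P6=1)
step 2: fire T1:  (P0=2, P1=4, P2=0, P3=3, P4=0, P5=2, P6=1) → (P0=2, P1=4, P2=0, P3=6, P4=0, P5=0, P6=1)
step 3: fire T3:  (P0=2, P1=4, P2=0, P3=6, P4=0, P5=0, P6=1) → (P0=1, P1=4, P2=0, P3=7, P4=0, P5=2, P6=1)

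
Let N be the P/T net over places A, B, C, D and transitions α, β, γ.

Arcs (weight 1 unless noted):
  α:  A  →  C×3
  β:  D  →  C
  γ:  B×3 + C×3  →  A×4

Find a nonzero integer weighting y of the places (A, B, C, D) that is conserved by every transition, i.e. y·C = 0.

Incidence matrix C (rows=places, cols=transitions):
        α    β    γ
    A  -1    0    4
    B   0    0   -3
    C   3    1   -3
    D   0   -1    0

Candidate y = [3, 3, 1, 1]; check y·C column-wise:
  col α: 3·-1 + 3·0 + 1·3 + 1·0 = 0
  col β: 3·0 + 3·0 + 1·1 + 1·-1 = 0
  col γ: 3·4 + 3·-3 + 1·-3 + 1·0 = 0

y = (A:3, B:3, C:1, D:1)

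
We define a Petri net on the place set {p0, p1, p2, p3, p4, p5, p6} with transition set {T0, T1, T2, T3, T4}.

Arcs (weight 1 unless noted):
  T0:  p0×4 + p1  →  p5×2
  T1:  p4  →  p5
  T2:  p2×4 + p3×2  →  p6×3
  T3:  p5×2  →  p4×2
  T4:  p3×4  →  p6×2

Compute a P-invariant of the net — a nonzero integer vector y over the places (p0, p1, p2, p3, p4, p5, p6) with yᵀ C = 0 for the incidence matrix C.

y = (p0:1, p1:-4, p2:0, p3:0, p4:0, p5:0, p6:0)

Incidence matrix C (rows=places, cols=transitions):
       T0   T1   T2   T3   T4
   p0  -4    0    0    0    0
   p1  -1    0    0    0    0
   p2   0    0   -4    0    0
   p3   0    0   -2    0   -4
   p4   0   -1    0    2    0
   p5   2    1    0   -2    0
   p6   0    0    3    0    2

Candidate y = [1, -4, 0, 0, 0, 0, 0]; check y·C column-wise:
  col T0: 1·-4 + -4·-1 + 0·2 = 0
  col T1: 1·0 + -4·0 + 0·-1 + 0·1 = 0
  col T2: 1·0 + -4·0 + 0·-4 + 0·-2 + 0·3 = 0
  col T3: 1·0 + -4·0 + 0·2 + 0·-2 = 0
  col T4: 1·0 + -4·0 + 0·-4 + 0·2 = 0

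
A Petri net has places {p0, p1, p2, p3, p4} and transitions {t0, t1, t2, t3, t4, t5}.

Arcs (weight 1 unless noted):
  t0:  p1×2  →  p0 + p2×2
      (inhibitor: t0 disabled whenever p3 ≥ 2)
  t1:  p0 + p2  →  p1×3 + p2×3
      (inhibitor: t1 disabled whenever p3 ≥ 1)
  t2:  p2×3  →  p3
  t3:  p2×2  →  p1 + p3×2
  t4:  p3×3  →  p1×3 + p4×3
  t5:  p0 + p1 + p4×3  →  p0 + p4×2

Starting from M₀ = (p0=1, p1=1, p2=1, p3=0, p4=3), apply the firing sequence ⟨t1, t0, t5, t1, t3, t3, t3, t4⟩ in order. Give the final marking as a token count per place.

step 1: fire t1:  (p0=1, p1=1, p2=1, p3=0, p4=3) → (p0=0, p1=4, p2=3, p3=0, p4=3)
step 2: fire t0:  (p0=0, p1=4, p2=3, p3=0, p4=3) → (p0=1, p1=2, p2=5, p3=0, p4=3)
step 3: fire t5:  (p0=1, p1=2, p2=5, p3=0, p4=3) → (p0=1, p1=1, p2=5, p3=0, p4=2)
step 4: fire t1:  (p0=1, p1=1, p2=5, p3=0, p4=2) → (p0=0, p1=4, p2=7, p3=0, p4=2)
step 5: fire t3:  (p0=0, p1=4, p2=7, p3=0, p4=2) → (p0=0, p1=5, p2=5, p3=2, p4=2)
step 6: fire t3:  (p0=0, p1=5, p2=5, p3=2, p4=2) → (p0=0, p1=6, p2=3, p3=4, p4=2)
step 7: fire t3:  (p0=0, p1=6, p2=3, p3=4, p4=2) → (p0=0, p1=7, p2=1, p3=6, p4=2)
step 8: fire t4:  (p0=0, p1=7, p2=1, p3=6, p4=2) → (p0=0, p1=10, p2=1, p3=3, p4=5)

(p0=0, p1=10, p2=1, p3=3, p4=5)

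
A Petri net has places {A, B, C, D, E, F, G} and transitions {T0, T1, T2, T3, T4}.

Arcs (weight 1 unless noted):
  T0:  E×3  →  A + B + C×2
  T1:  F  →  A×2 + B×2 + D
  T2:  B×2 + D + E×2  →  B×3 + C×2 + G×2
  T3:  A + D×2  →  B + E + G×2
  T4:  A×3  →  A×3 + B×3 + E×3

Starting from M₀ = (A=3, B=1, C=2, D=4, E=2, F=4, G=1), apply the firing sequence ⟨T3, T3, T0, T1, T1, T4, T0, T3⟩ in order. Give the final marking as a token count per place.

(A=6, B=13, C=6, D=0, E=2, F=2, G=7)

step 1: fire T3:  (A=3, B=1, C=2, D=4, E=2, F=4, G=1) → (A=2, B=2, C=2, D=2, E=3, F=4, G=3)
step 2: fire T3:  (A=2, B=2, C=2, D=2, E=3, F=4, G=3) → (A=1, B=3, C=2, D=0, E=4, F=4, G=5)
step 3: fire T0:  (A=1, B=3, C=2, D=0, E=4, F=4, G=5) → (A=2, B=4, C=4, D=0, E=1, F=4, G=5)
step 4: fire T1:  (A=2, B=4, C=4, D=0, E=1, F=4, G=5) → (A=4, B=6, C=4, D=1, E=1, F=3, G=5)
step 5: fire T1:  (A=4, B=6, C=4, D=1, E=1, F=3, G=5) → (A=6, B=8, C=4, D=2, E=1, F=2, G=5)
step 6: fire T4:  (A=6, B=8, C=4, D=2, E=1, F=2, G=5) → (A=6, B=11, C=4, D=2, E=4, F=2, G=5)
step 7: fire T0:  (A=6, B=11, C=4, D=2, E=4, F=2, G=5) → (A=7, B=12, C=6, D=2, E=1, F=2, G=5)
step 8: fire T3:  (A=7, B=12, C=6, D=2, E=1, F=2, G=5) → (A=6, B=13, C=6, D=0, E=2, F=2, G=7)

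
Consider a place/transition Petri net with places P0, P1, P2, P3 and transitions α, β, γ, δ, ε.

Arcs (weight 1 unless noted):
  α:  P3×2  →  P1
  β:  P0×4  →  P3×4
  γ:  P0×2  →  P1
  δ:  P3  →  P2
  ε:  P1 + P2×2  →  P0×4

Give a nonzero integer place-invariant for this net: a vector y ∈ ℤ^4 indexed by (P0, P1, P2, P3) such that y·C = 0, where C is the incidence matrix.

y = (P0:1, P1:2, P2:1, P3:1)

Incidence matrix C (rows=places, cols=transitions):
        α    β    γ    δ    ε
   P0   0   -4   -2    0    4
   P1   1    0    1    0   -1
   P2   0    0    0    1   -2
   P3  -2    4    0   -1    0

Candidate y = [1, 2, 1, 1]; check y·C column-wise:
  col α: 1·0 + 2·1 + 1·0 + 1·-2 = 0
  col β: 1·-4 + 2·0 + 1·0 + 1·4 = 0
  col γ: 1·-2 + 2·1 + 1·0 + 1·0 = 0
  col δ: 1·0 + 2·0 + 1·1 + 1·-1 = 0
  col ε: 1·4 + 2·-1 + 1·-2 + 1·0 = 0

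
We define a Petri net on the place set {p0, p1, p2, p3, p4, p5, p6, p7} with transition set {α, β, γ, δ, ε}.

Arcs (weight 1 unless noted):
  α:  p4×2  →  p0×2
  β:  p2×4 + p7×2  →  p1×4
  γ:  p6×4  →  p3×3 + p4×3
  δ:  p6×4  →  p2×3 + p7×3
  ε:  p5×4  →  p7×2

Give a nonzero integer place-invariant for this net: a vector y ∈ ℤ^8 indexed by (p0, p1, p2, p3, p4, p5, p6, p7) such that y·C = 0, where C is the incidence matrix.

y = (p0:1, p1:0, p2:0, p3:-1, p4:1, p5:0, p6:0, p7:0)

Incidence matrix C (rows=places, cols=transitions):
        α    β    γ    δ    ε
   p0   2    0    0    0    0
   p1   0    4    0    0    0
   p2   0   -4    0    3    0
   p3   0    0    3    0    0
   p4  -2    0    3    0    0
   p5   0    0    0    0   -4
   p6   0    0   -4   -4    0
   p7   0   -2    0    3    2

Candidate y = [1, 0, 0, -1, 1, 0, 0, 0]; check y·C column-wise:
  col α: 1·2 + -1·0 + 1·-2 = 0
  col β: 1·0 + 0·4 + 0·-4 + -1·0 + 1·0 + 0·-2 = 0
  col γ: 1·0 + -1·3 + 1·3 + 0·-4 = 0
  col δ: 1·0 + 0·3 + -1·0 + 1·0 + 0·-4 + 0·3 = 0
  col ε: 1·0 + -1·0 + 1·0 + 0·-4 + 0·2 = 0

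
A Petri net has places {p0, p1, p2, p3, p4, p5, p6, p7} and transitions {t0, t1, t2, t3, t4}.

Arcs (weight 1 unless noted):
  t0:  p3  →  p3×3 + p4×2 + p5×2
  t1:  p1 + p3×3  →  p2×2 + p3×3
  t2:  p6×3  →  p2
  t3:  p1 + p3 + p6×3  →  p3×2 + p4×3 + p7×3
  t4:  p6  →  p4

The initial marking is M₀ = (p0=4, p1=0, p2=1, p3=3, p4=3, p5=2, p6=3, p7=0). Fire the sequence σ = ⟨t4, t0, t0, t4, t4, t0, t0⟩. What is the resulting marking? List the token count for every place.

step 1: fire t4:  (p0=4, p1=0, p2=1, p3=3, p4=3, p5=2, p6=3, p7=0) → (p0=4, p1=0, p2=1, p3=3, p4=4, p5=2, p6=2, p7=0)
step 2: fire t0:  (p0=4, p1=0, p2=1, p3=3, p4=4, p5=2, p6=2, p7=0) → (p0=4, p1=0, p2=1, p3=5, p4=6, p5=4, p6=2, p7=0)
step 3: fire t0:  (p0=4, p1=0, p2=1, p3=5, p4=6, p5=4, p6=2, p7=0) → (p0=4, p1=0, p2=1, p3=7, p4=8, p5=6, p6=2, p7=0)
step 4: fire t4:  (p0=4, p1=0, p2=1, p3=7, p4=8, p5=6, p6=2, p7=0) → (p0=4, p1=0, p2=1, p3=7, p4=9, p5=6, p6=1, p7=0)
step 5: fire t4:  (p0=4, p1=0, p2=1, p3=7, p4=9, p5=6, p6=1, p7=0) → (p0=4, p1=0, p2=1, p3=7, p4=10, p5=6, p6=0, p7=0)
step 6: fire t0:  (p0=4, p1=0, p2=1, p3=7, p4=10, p5=6, p6=0, p7=0) → (p0=4, p1=0, p2=1, p3=9, p4=12, p5=8, p6=0, p7=0)
step 7: fire t0:  (p0=4, p1=0, p2=1, p3=9, p4=12, p5=8, p6=0, p7=0) → (p0=4, p1=0, p2=1, p3=11, p4=14, p5=10, p6=0, p7=0)

(p0=4, p1=0, p2=1, p3=11, p4=14, p5=10, p6=0, p7=0)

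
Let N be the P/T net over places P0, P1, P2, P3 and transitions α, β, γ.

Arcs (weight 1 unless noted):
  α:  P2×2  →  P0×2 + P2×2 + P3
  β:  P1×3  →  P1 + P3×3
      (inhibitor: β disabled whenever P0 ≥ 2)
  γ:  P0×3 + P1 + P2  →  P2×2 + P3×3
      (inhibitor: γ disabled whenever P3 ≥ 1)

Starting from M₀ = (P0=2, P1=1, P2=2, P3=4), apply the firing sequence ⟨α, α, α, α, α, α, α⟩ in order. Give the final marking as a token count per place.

step 1: fire α:  (P0=2, P1=1, P2=2, P3=4) → (P0=4, P1=1, P2=2, P3=5)
step 2: fire α:  (P0=4, P1=1, P2=2, P3=5) → (P0=6, P1=1, P2=2, P3=6)
step 3: fire α:  (P0=6, P1=1, P2=2, P3=6) → (P0=8, P1=1, P2=2, P3=7)
step 4: fire α:  (P0=8, P1=1, P2=2, P3=7) → (P0=10, P1=1, P2=2, P3=8)
step 5: fire α:  (P0=10, P1=1, P2=2, P3=8) → (P0=12, P1=1, P2=2, P3=9)
step 6: fire α:  (P0=12, P1=1, P2=2, P3=9) → (P0=14, P1=1, P2=2, P3=10)
step 7: fire α:  (P0=14, P1=1, P2=2, P3=10) → (P0=16, P1=1, P2=2, P3=11)

(P0=16, P1=1, P2=2, P3=11)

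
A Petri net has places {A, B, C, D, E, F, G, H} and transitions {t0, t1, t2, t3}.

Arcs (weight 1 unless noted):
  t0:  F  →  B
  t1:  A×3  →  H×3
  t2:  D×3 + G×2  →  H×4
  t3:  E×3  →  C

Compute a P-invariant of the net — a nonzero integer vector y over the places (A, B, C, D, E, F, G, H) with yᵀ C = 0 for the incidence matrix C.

y = (A:0, B:0, C:3, D:0, E:1, F:0, G:0, H:0)

Incidence matrix C (rows=places, cols=transitions):
       t0   t1   t2   t3
    A   0   -3    0    0
    B   1    0    0    0
    C   0    0    0    1
    D   0    0   -3    0
    E   0    0    0   -3
    F  -1    0    0    0
    G   0    0   -2    0
    H   0    3    4    0

Candidate y = [0, 0, 3, 0, 1, 0, 0, 0]; check y·C column-wise:
  col t0: 0·1 + 3·0 + 1·0 + 0·-1 = 0
  col t1: 0·-3 + 3·0 + 1·0 + 0·3 = 0
  col t2: 3·0 + 0·-3 + 1·0 + 0·-2 + 0·4 = 0
  col t3: 3·1 + 1·-3 = 0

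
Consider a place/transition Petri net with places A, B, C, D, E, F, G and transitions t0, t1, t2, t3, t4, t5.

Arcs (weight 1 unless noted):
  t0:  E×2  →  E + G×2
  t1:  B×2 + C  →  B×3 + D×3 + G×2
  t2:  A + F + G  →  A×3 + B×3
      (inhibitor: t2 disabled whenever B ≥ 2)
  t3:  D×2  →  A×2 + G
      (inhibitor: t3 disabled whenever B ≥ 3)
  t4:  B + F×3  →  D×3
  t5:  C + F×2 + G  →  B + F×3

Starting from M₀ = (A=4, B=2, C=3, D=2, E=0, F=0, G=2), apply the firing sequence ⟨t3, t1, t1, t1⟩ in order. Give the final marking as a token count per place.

step 1: fire t3:  (A=4, B=2, C=3, D=2, E=0, F=0, G=2) → (A=6, B=2, C=3, D=0, E=0, F=0, G=3)
step 2: fire t1:  (A=6, B=2, C=3, D=0, E=0, F=0, G=3) → (A=6, B=3, C=2, D=3, E=0, F=0, G=5)
step 3: fire t1:  (A=6, B=3, C=2, D=3, E=0, F=0, G=5) → (A=6, B=4, C=1, D=6, E=0, F=0, G=7)
step 4: fire t1:  (A=6, B=4, C=1, D=6, E=0, F=0, G=7) → (A=6, B=5, C=0, D=9, E=0, F=0, G=9)

(A=6, B=5, C=0, D=9, E=0, F=0, G=9)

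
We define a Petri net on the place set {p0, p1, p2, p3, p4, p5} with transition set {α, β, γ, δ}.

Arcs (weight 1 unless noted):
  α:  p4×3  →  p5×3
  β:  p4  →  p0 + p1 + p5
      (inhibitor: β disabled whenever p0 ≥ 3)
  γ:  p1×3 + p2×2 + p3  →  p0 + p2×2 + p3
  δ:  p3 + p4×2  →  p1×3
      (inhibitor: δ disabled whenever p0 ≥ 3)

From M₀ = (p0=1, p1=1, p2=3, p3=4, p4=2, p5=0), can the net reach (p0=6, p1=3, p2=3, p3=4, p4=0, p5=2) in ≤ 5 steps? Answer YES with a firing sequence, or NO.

depth 0: 1 marking
depth 1: 3 markings reached so far
depth 2: 5 markings reached so far
depth 3: 6 markings reached so far
depth 4: 6 markings reached so far
(frontier empty at depth 4; search complete)
target is not among the 6 markings reachable within 5 steps

NO — not reachable within 5 firings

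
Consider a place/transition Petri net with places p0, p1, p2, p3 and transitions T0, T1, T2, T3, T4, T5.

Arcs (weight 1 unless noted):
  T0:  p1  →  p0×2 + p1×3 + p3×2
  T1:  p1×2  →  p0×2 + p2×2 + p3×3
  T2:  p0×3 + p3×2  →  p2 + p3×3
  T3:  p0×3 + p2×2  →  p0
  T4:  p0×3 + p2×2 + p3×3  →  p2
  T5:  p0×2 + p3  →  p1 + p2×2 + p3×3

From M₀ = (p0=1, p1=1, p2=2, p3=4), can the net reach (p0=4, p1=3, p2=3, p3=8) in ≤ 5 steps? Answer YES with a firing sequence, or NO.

step 1: fire T0:  (p0=1, p1=1, p2=2, p3=4) → (p0=3, p1=3, p2=2, p3=6)
step 2: fire T0:  (p0=3, p1=3, p2=2, p3=6) → (p0=5, p1=5, p2=2, p3=8)
step 3: fire T1:  (p0=5, p1=5, p2=2, p3=8) → (p0=7, p1=3, p2=4, p3=11)
step 4: fire T4:  (p0=7, p1=3, p2=4, p3=11) → (p0=4, p1=3, p2=3, p3=8)

YES — reachable via ⟨T0, T0, T1, T4⟩ (4 firings)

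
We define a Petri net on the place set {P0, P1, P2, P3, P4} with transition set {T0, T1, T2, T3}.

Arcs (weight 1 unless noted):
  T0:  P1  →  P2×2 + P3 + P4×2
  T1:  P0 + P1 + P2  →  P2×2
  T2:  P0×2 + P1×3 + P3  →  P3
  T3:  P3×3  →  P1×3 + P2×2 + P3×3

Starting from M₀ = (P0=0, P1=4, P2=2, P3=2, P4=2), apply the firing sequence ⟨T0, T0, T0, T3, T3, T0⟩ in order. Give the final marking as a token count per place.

step 1: fire T0:  (P0=0, P1=4, P2=2, P3=2, P4=2) → (P0=0, P1=3, P2=4, P3=3, P4=4)
step 2: fire T0:  (P0=0, P1=3, P2=4, P3=3, P4=4) → (P0=0, P1=2, P2=6, P3=4, P4=6)
step 3: fire T0:  (P0=0, P1=2, P2=6, P3=4, P4=6) → (P0=0, P1=1, P2=8, P3=5, P4=8)
step 4: fire T3:  (P0=0, P1=1, P2=8, P3=5, P4=8) → (P0=0, P1=4, P2=10, P3=5, P4=8)
step 5: fire T3:  (P0=0, P1=4, P2=10, P3=5, P4=8) → (P0=0, P1=7, P2=12, P3=5, P4=8)
step 6: fire T0:  (P0=0, P1=7, P2=12, P3=5, P4=8) → (P0=0, P1=6, P2=14, P3=6, P4=10)

(P0=0, P1=6, P2=14, P3=6, P4=10)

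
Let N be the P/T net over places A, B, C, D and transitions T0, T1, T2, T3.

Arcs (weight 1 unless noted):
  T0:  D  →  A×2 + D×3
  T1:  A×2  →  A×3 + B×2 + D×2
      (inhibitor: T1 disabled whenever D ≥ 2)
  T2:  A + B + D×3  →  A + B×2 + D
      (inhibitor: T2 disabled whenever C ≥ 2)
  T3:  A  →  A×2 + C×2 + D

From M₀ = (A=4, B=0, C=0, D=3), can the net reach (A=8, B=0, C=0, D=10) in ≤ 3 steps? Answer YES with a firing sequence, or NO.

NO — not reachable within 3 firings

depth 0: 1 marking
depth 1: 3 markings reached so far
depth 2: 6 markings reached so far
depth 3: 10 markings reached so far
target is not among the 10 markings reachable within 3 steps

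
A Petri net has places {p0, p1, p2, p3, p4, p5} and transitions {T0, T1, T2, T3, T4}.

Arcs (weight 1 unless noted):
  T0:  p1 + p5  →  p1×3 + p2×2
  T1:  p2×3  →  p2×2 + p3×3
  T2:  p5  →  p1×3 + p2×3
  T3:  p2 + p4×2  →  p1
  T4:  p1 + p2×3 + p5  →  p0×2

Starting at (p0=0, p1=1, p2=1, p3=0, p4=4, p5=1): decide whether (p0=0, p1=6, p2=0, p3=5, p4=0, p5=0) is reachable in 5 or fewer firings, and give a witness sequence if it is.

depth 0: 1 marking
depth 1: 4 markings reached so far
depth 2: 8 markings reached so far
depth 3: 13 markings reached so far
depth 4: 16 markings reached so far
depth 5: 17 markings reached so far
target is not among the 17 markings reachable within 5 steps

NO — not reachable within 5 firings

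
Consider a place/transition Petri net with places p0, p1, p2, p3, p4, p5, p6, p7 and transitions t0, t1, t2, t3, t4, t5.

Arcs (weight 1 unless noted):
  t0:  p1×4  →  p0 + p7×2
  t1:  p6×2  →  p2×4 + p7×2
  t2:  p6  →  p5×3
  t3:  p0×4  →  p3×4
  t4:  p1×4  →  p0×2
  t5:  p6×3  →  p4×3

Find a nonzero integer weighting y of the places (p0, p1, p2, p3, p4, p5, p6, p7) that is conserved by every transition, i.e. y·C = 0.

Incidence matrix C (rows=places, cols=transitions):
       t0   t1   t2   t3   t4   t5
   p0   1    0    0   -4    2    0
   p1  -4    0    0    0   -4    0
   p2   0    4    0    0    0    0
   p3   0    0    0    4    0    0
   p4   0    0    0    0    0    3
   p5   0    0    3    0    0    0
   p6   0   -2   -1    0    0   -3
   p7   2    2    0    0    0    0

Candidate y = [0, 0, 3, 0, 6, 2, 6, 0]; check y·C column-wise:
  col t0: 0·1 + 0·-4 + 3·0 + 6·0 + 2·0 + 6·0 + 0·2 = 0
  col t1: 3·4 + 6·0 + 2·0 + 6·-2 + 0·2 = 0
  col t2: 3·0 + 6·0 + 2·3 + 6·-1 = 0
  col t3: 0·-4 + 3·0 + 0·4 + 6·0 + 2·0 + 6·0 = 0
  col t4: 0·2 + 0·-4 + 3·0 + 6·0 + 2·0 + 6·0 = 0
  col t5: 3·0 + 6·3 + 2·0 + 6·-3 = 0

y = (p0:0, p1:0, p2:3, p3:0, p4:6, p5:2, p6:6, p7:0)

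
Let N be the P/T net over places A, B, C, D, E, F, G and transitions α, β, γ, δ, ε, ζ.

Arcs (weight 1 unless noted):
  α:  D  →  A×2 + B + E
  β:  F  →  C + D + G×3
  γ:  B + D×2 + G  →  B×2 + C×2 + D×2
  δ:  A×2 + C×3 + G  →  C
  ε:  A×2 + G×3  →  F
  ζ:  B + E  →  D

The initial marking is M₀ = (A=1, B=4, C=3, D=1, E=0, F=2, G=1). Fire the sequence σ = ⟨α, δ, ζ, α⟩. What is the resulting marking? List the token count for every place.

(A=3, B=5, C=1, D=0, E=1, F=2, G=0)

step 1: fire α:  (A=1, B=4, C=3, D=1, E=0, F=2, G=1) → (A=3, B=5, C=3, D=0, E=1, F=2, G=1)
step 2: fire δ:  (A=3, B=5, C=3, D=0, E=1, F=2, G=1) → (A=1, B=5, C=1, D=0, E=1, F=2, G=0)
step 3: fire ζ:  (A=1, B=5, C=1, D=0, E=1, F=2, G=0) → (A=1, B=4, C=1, D=1, E=0, F=2, G=0)
step 4: fire α:  (A=1, B=4, C=1, D=1, E=0, F=2, G=0) → (A=3, B=5, C=1, D=0, E=1, F=2, G=0)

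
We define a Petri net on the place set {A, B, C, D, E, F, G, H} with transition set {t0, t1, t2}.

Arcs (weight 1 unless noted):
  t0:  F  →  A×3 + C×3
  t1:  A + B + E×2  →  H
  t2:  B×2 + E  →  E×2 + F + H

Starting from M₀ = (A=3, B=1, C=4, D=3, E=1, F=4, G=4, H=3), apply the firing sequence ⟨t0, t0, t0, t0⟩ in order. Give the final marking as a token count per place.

(A=15, B=1, C=16, D=3, E=1, F=0, G=4, H=3)

step 1: fire t0:  (A=3, B=1, C=4, D=3, E=1, F=4, G=4, H=3) → (A=6, B=1, C=7, D=3, E=1, F=3, G=4, H=3)
step 2: fire t0:  (A=6, B=1, C=7, D=3, E=1, F=3, G=4, H=3) → (A=9, B=1, C=10, D=3, E=1, F=2, G=4, H=3)
step 3: fire t0:  (A=9, B=1, C=10, D=3, E=1, F=2, G=4, H=3) → (A=12, B=1, C=13, D=3, E=1, F=1, G=4, H=3)
step 4: fire t0:  (A=12, B=1, C=13, D=3, E=1, F=1, G=4, H=3) → (A=15, B=1, C=16, D=3, E=1, F=0, G=4, H=3)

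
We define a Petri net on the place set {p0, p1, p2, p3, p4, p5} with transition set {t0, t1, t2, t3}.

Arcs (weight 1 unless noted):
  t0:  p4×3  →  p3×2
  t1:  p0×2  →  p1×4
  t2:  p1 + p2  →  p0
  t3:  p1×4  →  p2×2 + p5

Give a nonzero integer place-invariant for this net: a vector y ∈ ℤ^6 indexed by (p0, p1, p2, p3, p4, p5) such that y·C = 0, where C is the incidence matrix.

Incidence matrix C (rows=places, cols=transitions):
       t0   t1   t2   t3
   p0   0   -2    1    0
   p1   0    4   -1   -4
   p2   0    0   -1    2
   p3   2    0    0    0
   p4  -3    0    0    0
   p5   0    0    0    1

Candidate y = [0, 0, 0, 3, 2, 0]; check y·C column-wise:
  col t0: 3·2 + 2·-3 = 0
  col t1: 0·-2 + 0·4 + 3·0 + 2·0 = 0
  col t2: 0·1 + 0·-1 + 0·-1 + 3·0 + 2·0 = 0
  col t3: 0·-4 + 0·2 + 3·0 + 2·0 + 0·1 = 0

y = (p0:0, p1:0, p2:0, p3:3, p4:2, p5:0)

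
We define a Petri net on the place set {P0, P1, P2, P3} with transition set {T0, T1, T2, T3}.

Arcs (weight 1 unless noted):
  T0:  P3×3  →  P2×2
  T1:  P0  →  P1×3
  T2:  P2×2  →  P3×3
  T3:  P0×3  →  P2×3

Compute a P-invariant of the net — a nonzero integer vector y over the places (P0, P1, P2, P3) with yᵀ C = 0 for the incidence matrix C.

Incidence matrix C (rows=places, cols=transitions):
       T0   T1   T2   T3
   P0   0   -1    0   -3
   P1   0    3    0    0
   P2   2    0   -2    3
   P3  -3    0    3    0

Candidate y = [3, 1, 3, 2]; check y·C column-wise:
  col T0: 3·0 + 1·0 + 3·2 + 2·-3 = 0
  col T1: 3·-1 + 1·3 + 3·0 + 2·0 = 0
  col T2: 3·0 + 1·0 + 3·-2 + 2·3 = 0
  col T3: 3·-3 + 1·0 + 3·3 + 2·0 = 0

y = (P0:3, P1:1, P2:3, P3:2)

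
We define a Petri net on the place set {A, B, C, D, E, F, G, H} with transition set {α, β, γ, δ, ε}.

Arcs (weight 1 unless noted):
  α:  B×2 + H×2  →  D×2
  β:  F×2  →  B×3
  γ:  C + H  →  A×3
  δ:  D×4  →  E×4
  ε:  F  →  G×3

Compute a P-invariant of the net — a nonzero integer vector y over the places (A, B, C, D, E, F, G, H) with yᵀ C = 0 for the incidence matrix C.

Incidence matrix C (rows=places, cols=transitions):
        α    β    γ    δ    ε
    A   0    0    3    0    0
    B  -2    3    0    0    0
    C   0    0   -1    0    0
    D   2    0    0   -4    0
    E   0    0    0    4    0
    F   0   -2    0    0   -1
    G   0    0    0    0    3
    H  -2    0   -1    0    0

Candidate y = [1, 0, 3, 0, 0, 0, 0, 0]; check y·C column-wise:
  col α: 1·0 + 0·-2 + 3·0 + 0·2 + 0·-2 = 0
  col β: 1·0 + 0·3 + 3·0 + 0·-2 = 0
  col γ: 1·3 + 3·-1 + 0·-1 = 0
  col δ: 1·0 + 3·0 + 0·-4 + 0·4 = 0
  col ε: 1·0 + 3·0 + 0·-1 + 0·3 = 0

y = (A:1, B:0, C:3, D:0, E:0, F:0, G:0, H:0)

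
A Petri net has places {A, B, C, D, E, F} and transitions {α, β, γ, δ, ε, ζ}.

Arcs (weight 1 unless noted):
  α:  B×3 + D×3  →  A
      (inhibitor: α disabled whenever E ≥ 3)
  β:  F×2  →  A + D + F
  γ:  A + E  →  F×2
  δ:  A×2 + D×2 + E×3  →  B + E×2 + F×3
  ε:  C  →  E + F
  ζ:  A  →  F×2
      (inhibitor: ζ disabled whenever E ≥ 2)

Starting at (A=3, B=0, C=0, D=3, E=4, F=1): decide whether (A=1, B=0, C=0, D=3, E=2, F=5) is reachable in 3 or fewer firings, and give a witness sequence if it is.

YES — reachable via ⟨γ, γ⟩ (2 firings)

step 1: fire γ:  (A=3, B=0, C=0, D=3, E=4, F=1) → (A=2, B=0, C=0, D=3, E=3, F=3)
step 2: fire γ:  (A=2, B=0, C=0, D=3, E=3, F=3) → (A=1, B=0, C=0, D=3, E=2, F=5)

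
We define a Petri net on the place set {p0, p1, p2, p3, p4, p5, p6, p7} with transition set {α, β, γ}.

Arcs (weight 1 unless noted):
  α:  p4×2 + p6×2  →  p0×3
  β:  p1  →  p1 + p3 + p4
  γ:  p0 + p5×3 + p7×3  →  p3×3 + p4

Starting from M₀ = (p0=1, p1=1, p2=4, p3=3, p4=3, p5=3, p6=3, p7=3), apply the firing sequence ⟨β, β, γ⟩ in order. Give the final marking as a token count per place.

step 1: fire β:  (p0=1, p1=1, p2=4, p3=3, p4=3, p5=3, p6=3, p7=3) → (p0=1, p1=1, p2=4, p3=4, p4=4, p5=3, p6=3, p7=3)
step 2: fire β:  (p0=1, p1=1, p2=4, p3=4, p4=4, p5=3, p6=3, p7=3) → (p0=1, p1=1, p2=4, p3=5, p4=5, p5=3, p6=3, p7=3)
step 3: fire γ:  (p0=1, p1=1, p2=4, p3=5, p4=5, p5=3, p6=3, p7=3) → (p0=0, p1=1, p2=4, p3=8, p4=6, p5=0, p6=3, p7=0)

(p0=0, p1=1, p2=4, p3=8, p4=6, p5=0, p6=3, p7=0)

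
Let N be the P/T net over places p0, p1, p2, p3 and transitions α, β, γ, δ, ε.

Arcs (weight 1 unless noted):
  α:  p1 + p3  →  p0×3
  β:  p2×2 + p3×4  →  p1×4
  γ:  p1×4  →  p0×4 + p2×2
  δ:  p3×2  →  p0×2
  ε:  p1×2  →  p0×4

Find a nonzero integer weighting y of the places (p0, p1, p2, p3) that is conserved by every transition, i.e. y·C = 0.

y = (p0:1, p1:2, p2:2, p3:1)

Incidence matrix C (rows=places, cols=transitions):
        α    β    γ    δ    ε
   p0   3    0    4    2    4
   p1  -1    4   -4    0   -2
   p2   0   -2    2    0    0
   p3  -1   -4    0   -2    0

Candidate y = [1, 2, 2, 1]; check y·C column-wise:
  col α: 1·3 + 2·-1 + 2·0 + 1·-1 = 0
  col β: 1·0 + 2·4 + 2·-2 + 1·-4 = 0
  col γ: 1·4 + 2·-4 + 2·2 + 1·0 = 0
  col δ: 1·2 + 2·0 + 2·0 + 1·-2 = 0
  col ε: 1·4 + 2·-2 + 2·0 + 1·0 = 0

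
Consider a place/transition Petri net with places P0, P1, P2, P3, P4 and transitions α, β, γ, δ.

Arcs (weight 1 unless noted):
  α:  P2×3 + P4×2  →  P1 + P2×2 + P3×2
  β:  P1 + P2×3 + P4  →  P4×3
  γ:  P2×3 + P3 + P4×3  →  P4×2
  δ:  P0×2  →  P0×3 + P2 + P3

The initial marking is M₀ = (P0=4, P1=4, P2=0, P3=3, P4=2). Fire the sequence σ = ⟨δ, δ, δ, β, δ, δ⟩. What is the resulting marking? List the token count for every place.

step 1: fire δ:  (P0=4, P1=4, P2=0, P3=3, P4=2) → (P0=5, P1=4, P2=1, P3=4, P4=2)
step 2: fire δ:  (P0=5, P1=4, P2=1, P3=4, P4=2) → (P0=6, P1=4, P2=2, P3=5, P4=2)
step 3: fire δ:  (P0=6, P1=4, P2=2, P3=5, P4=2) → (P0=7, P1=4, P2=3, P3=6, P4=2)
step 4: fire β:  (P0=7, P1=4, P2=3, P3=6, P4=2) → (P0=7, P1=3, P2=0, P3=6, P4=4)
step 5: fire δ:  (P0=7, P1=3, P2=0, P3=6, P4=4) → (P0=8, P1=3, P2=1, P3=7, P4=4)
step 6: fire δ:  (P0=8, P1=3, P2=1, P3=7, P4=4) → (P0=9, P1=3, P2=2, P3=8, P4=4)

(P0=9, P1=3, P2=2, P3=8, P4=4)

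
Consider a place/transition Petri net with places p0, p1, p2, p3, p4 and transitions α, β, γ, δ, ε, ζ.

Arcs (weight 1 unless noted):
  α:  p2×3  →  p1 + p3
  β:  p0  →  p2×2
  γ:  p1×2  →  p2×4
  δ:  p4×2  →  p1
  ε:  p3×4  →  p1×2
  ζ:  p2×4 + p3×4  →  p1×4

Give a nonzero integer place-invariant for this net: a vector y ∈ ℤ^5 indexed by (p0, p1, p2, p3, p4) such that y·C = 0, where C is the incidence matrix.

Incidence matrix C (rows=places, cols=transitions):
        α    β    γ    δ    ε    ζ
   p0   0   -1    0    0    0    0
   p1   1    0   -2    1    2    4
   p2  -3    2    4    0    0   -4
   p3   1    0    0    0   -4   -4
   p4   0    0    0   -2    0    0

Candidate y = [2, 2, 1, 1, 1]; check y·C column-wise:
  col α: 2·0 + 2·1 + 1·-3 + 1·1 + 1·0 = 0
  col β: 2·-1 + 2·0 + 1·2 + 1·0 + 1·0 = 0
  col γ: 2·0 + 2·-2 + 1·4 + 1·0 + 1·0 = 0
  col δ: 2·0 + 2·1 + 1·0 + 1·0 + 1·-2 = 0
  col ε: 2·0 + 2·2 + 1·0 + 1·-4 + 1·0 = 0
  col ζ: 2·0 + 2·4 + 1·-4 + 1·-4 + 1·0 = 0

y = (p0:2, p1:2, p2:1, p3:1, p4:1)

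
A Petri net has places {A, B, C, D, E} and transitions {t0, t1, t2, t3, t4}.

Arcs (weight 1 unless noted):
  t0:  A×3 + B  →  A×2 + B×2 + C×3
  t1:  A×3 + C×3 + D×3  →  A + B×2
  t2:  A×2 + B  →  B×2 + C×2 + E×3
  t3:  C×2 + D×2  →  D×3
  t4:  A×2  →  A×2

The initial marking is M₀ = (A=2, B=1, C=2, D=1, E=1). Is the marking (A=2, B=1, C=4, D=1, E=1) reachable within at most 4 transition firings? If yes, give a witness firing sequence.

NO — not reachable within 4 firings

depth 0: 1 marking
depth 1: 2 markings reached so far
depth 2: 2 markings reached so far
(frontier empty at depth 2; search complete)
target is not among the 2 markings reachable within 4 steps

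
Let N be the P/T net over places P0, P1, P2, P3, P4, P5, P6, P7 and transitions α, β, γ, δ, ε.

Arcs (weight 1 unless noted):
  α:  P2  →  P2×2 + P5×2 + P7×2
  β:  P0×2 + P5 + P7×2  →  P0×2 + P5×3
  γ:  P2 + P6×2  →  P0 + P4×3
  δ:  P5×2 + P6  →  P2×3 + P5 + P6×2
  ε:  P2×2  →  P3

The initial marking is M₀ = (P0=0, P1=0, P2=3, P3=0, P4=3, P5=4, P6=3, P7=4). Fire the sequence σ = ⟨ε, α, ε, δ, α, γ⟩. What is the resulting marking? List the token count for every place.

(P0=1, P1=0, P2=3, P3=2, P4=6, P5=7, P6=2, P7=8)

step 1: fire ε:  (P0=0, P1=0, P2=3, P3=0, P4=3, P5=4, P6=3, P7=4) → (P0=0, P1=0, P2=1, P3=1, P4=3, P5=4, P6=3, P7=4)
step 2: fire α:  (P0=0, P1=0, P2=1, P3=1, P4=3, P5=4, P6=3, P7=4) → (P0=0, P1=0, P2=2, P3=1, P4=3, P5=6, P6=3, P7=6)
step 3: fire ε:  (P0=0, P1=0, P2=2, P3=1, P4=3, P5=6, P6=3, P7=6) → (P0=0, P1=0, P2=0, P3=2, P4=3, P5=6, P6=3, P7=6)
step 4: fire δ:  (P0=0, P1=0, P2=0, P3=2, P4=3, P5=6, P6=3, P7=6) → (P0=0, P1=0, P2=3, P3=2, P4=3, P5=5, P6=4, P7=6)
step 5: fire α:  (P0=0, P1=0, P2=3, P3=2, P4=3, P5=5, P6=4, P7=6) → (P0=0, P1=0, P2=4, P3=2, P4=3, P5=7, P6=4, P7=8)
step 6: fire γ:  (P0=0, P1=0, P2=4, P3=2, P4=3, P5=7, P6=4, P7=8) → (P0=1, P1=0, P2=3, P3=2, P4=6, P5=7, P6=2, P7=8)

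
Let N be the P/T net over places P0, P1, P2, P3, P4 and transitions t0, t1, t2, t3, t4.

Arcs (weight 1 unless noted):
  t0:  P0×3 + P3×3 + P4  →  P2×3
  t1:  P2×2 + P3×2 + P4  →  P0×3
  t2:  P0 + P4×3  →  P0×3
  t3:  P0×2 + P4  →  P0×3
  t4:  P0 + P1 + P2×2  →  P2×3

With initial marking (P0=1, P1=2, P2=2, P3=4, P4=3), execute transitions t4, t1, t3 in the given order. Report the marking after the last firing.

(P0=4, P1=1, P2=1, P3=2, P4=1)

step 1: fire t4:  (P0=1, P1=2, P2=2, P3=4, P4=3) → (P0=0, P1=1, P2=3, P3=4, P4=3)
step 2: fire t1:  (P0=0, P1=1, P2=3, P3=4, P4=3) → (P0=3, P1=1, P2=1, P3=2, P4=2)
step 3: fire t3:  (P0=3, P1=1, P2=1, P3=2, P4=2) → (P0=4, P1=1, P2=1, P3=2, P4=1)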